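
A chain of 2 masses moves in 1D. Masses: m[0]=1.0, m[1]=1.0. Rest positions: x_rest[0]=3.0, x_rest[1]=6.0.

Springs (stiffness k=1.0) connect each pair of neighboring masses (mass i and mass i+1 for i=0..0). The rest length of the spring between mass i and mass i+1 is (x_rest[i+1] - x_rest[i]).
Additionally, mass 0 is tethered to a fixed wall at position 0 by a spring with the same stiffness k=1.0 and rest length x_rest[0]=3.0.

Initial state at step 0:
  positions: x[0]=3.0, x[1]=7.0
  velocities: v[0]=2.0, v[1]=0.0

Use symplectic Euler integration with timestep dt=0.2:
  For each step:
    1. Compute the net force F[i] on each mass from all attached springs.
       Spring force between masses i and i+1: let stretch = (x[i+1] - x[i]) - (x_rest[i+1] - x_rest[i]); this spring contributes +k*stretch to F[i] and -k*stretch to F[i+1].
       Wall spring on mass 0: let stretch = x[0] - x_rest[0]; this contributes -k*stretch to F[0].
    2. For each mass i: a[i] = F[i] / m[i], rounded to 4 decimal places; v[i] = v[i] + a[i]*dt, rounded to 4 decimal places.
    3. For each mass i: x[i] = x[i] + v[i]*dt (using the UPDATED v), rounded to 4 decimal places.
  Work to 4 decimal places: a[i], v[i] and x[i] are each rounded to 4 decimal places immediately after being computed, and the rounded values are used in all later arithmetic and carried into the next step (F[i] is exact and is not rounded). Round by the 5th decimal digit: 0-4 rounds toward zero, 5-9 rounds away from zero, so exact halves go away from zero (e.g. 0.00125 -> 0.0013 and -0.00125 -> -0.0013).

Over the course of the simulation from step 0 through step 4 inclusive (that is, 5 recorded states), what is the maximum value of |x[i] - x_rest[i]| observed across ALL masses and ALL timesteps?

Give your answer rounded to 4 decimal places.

Step 0: x=[3.0000 7.0000] v=[2.0000 0.0000]
Step 1: x=[3.4400 6.9600] v=[2.2000 -0.2000]
Step 2: x=[3.8832 6.8992] v=[2.2160 -0.3040]
Step 3: x=[4.2917 6.8378] v=[2.0426 -0.3072]
Step 4: x=[4.6304 6.7945] v=[1.6935 -0.2164]
Max displacement = 1.6304

Answer: 1.6304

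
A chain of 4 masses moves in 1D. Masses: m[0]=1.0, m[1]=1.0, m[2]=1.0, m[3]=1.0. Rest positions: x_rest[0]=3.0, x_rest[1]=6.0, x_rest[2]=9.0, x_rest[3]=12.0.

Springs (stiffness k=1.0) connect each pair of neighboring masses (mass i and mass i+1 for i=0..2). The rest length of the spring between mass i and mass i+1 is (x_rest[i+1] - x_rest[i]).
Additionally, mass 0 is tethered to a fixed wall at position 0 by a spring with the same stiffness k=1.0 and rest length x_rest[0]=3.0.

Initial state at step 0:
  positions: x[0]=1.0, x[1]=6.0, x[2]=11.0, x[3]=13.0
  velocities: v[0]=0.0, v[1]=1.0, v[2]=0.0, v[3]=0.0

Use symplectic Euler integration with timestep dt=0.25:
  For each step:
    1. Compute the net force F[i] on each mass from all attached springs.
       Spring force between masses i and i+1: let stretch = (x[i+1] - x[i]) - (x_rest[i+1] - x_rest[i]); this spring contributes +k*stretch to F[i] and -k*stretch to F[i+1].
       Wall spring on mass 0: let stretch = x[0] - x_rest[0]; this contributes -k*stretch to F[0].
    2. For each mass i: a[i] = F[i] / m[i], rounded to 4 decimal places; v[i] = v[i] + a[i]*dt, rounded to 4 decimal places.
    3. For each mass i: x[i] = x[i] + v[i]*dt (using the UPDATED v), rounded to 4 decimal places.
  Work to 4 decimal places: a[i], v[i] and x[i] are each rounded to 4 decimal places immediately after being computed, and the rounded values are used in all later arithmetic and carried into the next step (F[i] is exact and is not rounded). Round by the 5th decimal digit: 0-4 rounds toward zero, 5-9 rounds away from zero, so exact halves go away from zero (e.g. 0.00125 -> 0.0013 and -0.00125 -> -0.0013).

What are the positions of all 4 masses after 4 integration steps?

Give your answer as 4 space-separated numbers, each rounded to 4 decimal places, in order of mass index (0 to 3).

Answer: 3.1934 6.7750 9.6405 13.4146

Derivation:
Step 0: x=[1.0000 6.0000 11.0000 13.0000] v=[0.0000 1.0000 0.0000 0.0000]
Step 1: x=[1.2500 6.2500 10.8125 13.0625] v=[1.0000 1.0000 -0.7500 0.2500]
Step 2: x=[1.7344 6.4727 10.4805 13.1719] v=[1.9375 0.8906 -1.3281 0.4375]
Step 3: x=[2.4065 6.6497 10.0662 13.3006] v=[2.6885 0.7080 -1.6572 0.5147]
Step 4: x=[3.1934 6.7750 9.6405 13.4146] v=[3.1477 0.5013 -1.7027 0.4561]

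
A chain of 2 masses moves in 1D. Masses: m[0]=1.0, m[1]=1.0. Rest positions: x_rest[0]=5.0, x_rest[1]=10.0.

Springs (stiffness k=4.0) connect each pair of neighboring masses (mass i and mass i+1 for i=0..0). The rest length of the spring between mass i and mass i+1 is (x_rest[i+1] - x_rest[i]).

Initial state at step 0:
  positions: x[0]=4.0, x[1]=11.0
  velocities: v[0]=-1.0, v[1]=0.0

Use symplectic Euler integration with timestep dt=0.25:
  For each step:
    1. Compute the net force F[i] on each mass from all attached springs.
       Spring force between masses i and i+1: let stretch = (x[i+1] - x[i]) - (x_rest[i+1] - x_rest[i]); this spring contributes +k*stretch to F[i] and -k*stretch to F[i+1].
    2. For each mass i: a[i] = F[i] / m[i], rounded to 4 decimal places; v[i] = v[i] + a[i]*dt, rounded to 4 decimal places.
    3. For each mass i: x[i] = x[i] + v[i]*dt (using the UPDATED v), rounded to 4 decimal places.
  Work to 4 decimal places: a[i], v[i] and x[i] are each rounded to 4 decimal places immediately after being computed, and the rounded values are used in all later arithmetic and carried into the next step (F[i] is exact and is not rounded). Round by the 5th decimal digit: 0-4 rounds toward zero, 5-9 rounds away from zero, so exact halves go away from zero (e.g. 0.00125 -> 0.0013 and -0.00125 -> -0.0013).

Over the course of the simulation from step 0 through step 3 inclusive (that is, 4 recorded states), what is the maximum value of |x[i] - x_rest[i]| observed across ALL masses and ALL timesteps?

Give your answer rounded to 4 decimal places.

Answer: 1.0937

Derivation:
Step 0: x=[4.0000 11.0000] v=[-1.0000 0.0000]
Step 1: x=[4.2500 10.5000] v=[1.0000 -2.0000]
Step 2: x=[4.8125 9.6875] v=[2.2500 -3.2500]
Step 3: x=[5.3438 8.9063] v=[2.1250 -3.1250]
Max displacement = 1.0937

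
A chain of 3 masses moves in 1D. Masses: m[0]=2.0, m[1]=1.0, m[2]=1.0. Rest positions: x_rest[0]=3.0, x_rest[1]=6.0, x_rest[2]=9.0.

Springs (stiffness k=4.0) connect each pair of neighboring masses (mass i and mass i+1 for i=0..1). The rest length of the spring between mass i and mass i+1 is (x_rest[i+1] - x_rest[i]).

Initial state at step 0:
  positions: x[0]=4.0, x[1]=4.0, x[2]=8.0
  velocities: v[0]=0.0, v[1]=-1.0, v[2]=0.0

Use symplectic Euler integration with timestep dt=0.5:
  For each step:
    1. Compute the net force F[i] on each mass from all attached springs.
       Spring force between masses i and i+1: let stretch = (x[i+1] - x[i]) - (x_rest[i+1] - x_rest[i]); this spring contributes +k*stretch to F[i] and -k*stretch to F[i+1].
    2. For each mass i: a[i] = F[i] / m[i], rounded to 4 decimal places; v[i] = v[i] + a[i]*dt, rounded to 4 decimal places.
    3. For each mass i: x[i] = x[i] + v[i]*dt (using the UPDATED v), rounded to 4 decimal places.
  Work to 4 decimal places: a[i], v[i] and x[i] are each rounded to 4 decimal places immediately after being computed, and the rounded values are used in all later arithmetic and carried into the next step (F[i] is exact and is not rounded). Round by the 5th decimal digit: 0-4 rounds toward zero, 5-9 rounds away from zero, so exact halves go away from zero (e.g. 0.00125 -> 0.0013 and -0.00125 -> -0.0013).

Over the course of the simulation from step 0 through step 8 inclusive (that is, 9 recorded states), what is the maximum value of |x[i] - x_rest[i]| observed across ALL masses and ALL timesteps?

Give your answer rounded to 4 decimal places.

Step 0: x=[4.0000 4.0000 8.0000] v=[0.0000 -1.0000 0.0000]
Step 1: x=[2.5000 7.5000 7.0000] v=[-3.0000 7.0000 -2.0000]
Step 2: x=[2.0000 5.5000 9.5000] v=[-1.0000 -4.0000 5.0000]
Step 3: x=[1.7500 4.0000 11.0000] v=[-0.5000 -3.0000 3.0000]
Step 4: x=[1.1250 7.2500 8.5000] v=[-1.2500 6.5000 -5.0000]
Step 5: x=[2.0625 5.6250 7.7500] v=[1.8750 -3.2500 -1.5000]
Step 6: x=[3.2813 2.5625 7.8750] v=[2.4375 -6.1250 0.2500]
Step 7: x=[2.6407 5.5313 5.6875] v=[-1.2813 5.9376 -4.3750]
Step 8: x=[1.9454 5.7657 6.3438] v=[-1.3907 0.4688 1.3126]
Max displacement = 3.4375

Answer: 3.4375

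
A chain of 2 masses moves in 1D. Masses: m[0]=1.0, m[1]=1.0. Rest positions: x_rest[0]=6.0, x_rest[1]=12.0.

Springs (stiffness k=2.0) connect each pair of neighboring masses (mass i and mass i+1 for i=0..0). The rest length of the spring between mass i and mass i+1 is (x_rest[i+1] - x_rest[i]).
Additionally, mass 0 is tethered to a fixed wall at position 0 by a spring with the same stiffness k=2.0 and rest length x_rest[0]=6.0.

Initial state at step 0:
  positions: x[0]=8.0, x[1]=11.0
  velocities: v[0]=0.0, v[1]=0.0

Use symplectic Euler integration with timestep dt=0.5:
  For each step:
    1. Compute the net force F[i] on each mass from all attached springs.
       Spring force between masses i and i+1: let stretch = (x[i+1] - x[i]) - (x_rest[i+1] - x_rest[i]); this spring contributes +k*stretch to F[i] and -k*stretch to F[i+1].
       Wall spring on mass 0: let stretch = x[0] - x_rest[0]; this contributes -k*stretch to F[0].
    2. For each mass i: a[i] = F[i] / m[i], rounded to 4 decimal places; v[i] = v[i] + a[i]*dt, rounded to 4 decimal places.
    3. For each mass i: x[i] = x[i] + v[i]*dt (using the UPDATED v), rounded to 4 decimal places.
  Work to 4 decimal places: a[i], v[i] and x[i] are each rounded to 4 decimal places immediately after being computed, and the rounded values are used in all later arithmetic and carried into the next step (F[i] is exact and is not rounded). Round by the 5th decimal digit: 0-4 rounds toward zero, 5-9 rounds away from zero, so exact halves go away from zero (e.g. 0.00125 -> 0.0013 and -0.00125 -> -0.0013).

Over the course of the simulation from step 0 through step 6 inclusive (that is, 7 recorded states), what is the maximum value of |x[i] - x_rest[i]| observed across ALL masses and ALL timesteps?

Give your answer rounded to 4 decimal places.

Step 0: x=[8.0000 11.0000] v=[0.0000 0.0000]
Step 1: x=[5.5000 12.5000] v=[-5.0000 3.0000]
Step 2: x=[3.7500 13.5000] v=[-3.5000 2.0000]
Step 3: x=[5.0000 12.6250] v=[2.5000 -1.7500]
Step 4: x=[7.5625 10.9375] v=[5.1250 -3.3750]
Step 5: x=[8.0313 10.5625] v=[0.9375 -0.7500]
Step 6: x=[5.7500 11.9219] v=[-4.5626 2.7188]
Max displacement = 2.2500

Answer: 2.2500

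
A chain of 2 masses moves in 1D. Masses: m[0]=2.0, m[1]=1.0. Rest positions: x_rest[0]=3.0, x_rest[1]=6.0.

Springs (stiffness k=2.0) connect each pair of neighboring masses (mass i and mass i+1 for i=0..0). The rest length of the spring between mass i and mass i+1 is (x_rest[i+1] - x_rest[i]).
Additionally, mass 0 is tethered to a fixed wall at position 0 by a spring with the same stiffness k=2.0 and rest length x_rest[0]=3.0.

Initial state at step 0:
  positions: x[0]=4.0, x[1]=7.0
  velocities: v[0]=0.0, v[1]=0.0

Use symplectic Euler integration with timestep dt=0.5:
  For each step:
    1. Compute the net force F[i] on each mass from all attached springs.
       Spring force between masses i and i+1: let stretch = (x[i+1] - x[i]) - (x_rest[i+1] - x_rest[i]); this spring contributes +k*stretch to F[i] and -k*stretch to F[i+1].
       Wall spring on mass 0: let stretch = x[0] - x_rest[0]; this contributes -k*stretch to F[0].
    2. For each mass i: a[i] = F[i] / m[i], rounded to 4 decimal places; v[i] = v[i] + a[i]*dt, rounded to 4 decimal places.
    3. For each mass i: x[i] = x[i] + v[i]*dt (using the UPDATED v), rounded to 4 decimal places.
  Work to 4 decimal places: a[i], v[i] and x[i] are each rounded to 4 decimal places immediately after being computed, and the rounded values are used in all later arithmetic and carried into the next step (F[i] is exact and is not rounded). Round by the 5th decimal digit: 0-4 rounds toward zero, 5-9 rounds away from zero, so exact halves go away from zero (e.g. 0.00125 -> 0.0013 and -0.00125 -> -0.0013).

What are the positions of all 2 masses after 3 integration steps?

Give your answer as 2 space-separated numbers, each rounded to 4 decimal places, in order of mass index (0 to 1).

Answer: 3.0313 6.5000

Derivation:
Step 0: x=[4.0000 7.0000] v=[0.0000 0.0000]
Step 1: x=[3.7500 7.0000] v=[-0.5000 0.0000]
Step 2: x=[3.3750 6.8750] v=[-0.7500 -0.2500]
Step 3: x=[3.0313 6.5000] v=[-0.6875 -0.7500]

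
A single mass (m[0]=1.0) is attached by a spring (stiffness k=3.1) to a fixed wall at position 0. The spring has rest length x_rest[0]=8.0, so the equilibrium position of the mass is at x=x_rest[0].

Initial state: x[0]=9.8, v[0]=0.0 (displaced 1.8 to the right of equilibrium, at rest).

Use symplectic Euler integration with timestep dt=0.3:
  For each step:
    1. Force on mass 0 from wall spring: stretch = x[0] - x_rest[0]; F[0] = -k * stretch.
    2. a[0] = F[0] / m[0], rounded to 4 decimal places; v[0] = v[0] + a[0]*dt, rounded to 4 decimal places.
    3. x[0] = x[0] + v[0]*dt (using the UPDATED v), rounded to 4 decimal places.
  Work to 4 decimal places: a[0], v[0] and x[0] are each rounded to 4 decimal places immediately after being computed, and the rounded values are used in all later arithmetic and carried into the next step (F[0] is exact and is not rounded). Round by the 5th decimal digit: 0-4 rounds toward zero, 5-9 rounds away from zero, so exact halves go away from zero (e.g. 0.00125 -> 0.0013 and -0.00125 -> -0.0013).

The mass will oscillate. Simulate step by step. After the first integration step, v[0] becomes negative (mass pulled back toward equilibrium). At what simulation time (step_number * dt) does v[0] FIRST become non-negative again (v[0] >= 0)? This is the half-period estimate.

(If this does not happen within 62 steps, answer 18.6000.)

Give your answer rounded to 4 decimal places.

Step 0: x=[9.8000] v=[0.0000]
Step 1: x=[9.2978] v=[-1.6740]
Step 2: x=[8.4335] v=[-2.8810]
Step 3: x=[7.4482] v=[-3.2842]
Step 4: x=[6.6169] v=[-2.7710]
Step 5: x=[6.1715] v=[-1.4847]
Step 6: x=[6.2362] v=[0.2158]
First v>=0 after going negative at step 6, time=1.8000

Answer: 1.8000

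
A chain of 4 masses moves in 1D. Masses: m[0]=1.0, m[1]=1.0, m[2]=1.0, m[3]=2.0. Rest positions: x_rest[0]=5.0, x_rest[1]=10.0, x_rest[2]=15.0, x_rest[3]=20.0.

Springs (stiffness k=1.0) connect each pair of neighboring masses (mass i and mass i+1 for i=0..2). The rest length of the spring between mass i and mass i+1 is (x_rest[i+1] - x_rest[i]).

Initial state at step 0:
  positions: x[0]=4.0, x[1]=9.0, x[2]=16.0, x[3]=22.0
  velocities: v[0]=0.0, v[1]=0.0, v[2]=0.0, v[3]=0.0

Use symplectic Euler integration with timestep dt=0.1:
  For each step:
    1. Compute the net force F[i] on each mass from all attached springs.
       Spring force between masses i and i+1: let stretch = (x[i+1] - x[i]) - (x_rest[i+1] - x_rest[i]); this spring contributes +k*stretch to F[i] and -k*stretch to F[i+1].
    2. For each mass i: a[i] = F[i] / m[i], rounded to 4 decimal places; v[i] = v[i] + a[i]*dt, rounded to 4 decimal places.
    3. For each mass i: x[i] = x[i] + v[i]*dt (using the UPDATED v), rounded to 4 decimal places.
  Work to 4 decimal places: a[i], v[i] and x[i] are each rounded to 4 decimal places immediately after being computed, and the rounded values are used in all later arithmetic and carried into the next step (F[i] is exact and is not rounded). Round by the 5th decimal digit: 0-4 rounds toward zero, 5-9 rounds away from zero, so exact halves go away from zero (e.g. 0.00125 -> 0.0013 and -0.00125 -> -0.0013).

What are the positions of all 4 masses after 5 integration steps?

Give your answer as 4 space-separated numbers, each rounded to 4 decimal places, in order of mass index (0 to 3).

Answer: 4.0069 9.2829 15.8620 21.9242

Derivation:
Step 0: x=[4.0000 9.0000 16.0000 22.0000] v=[0.0000 0.0000 0.0000 0.0000]
Step 1: x=[4.0000 9.0200 15.9900 21.9950] v=[0.0000 0.2000 -0.1000 -0.0500]
Step 2: x=[4.0002 9.0595 15.9704 21.9850] v=[0.0020 0.3950 -0.1965 -0.1003]
Step 3: x=[4.0010 9.1175 15.9418 21.9699] v=[0.0079 0.5802 -0.2861 -0.1510]
Step 4: x=[4.0030 9.1926 15.9052 21.9497] v=[0.0196 0.7510 -0.3657 -0.2024]
Step 5: x=[4.0069 9.2829 15.8620 21.9242] v=[0.0386 0.9033 -0.4325 -0.2546]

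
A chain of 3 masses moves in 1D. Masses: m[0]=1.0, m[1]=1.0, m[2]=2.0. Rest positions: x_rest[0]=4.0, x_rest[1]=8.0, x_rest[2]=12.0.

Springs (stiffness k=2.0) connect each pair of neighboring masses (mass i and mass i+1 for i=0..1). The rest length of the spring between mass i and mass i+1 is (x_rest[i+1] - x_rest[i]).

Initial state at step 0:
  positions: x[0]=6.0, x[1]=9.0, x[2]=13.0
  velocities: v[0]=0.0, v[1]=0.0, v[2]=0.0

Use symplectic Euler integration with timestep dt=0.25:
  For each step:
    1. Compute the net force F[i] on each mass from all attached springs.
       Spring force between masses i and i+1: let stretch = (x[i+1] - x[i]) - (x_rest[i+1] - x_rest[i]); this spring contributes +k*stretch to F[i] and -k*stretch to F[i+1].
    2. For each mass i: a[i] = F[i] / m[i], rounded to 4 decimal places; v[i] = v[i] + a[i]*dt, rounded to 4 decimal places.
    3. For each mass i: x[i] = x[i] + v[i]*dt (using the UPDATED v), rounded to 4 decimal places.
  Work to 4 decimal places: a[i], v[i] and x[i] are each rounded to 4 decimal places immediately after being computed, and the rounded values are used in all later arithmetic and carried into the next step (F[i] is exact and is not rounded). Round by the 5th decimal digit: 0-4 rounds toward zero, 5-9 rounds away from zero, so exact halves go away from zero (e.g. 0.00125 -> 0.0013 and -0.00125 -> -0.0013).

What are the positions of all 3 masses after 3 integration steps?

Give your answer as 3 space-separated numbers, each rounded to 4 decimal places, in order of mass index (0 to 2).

Answer: 5.3965 9.5322 13.0357

Derivation:
Step 0: x=[6.0000 9.0000 13.0000] v=[0.0000 0.0000 0.0000]
Step 1: x=[5.8750 9.1250 13.0000] v=[-0.5000 0.5000 0.0000]
Step 2: x=[5.6563 9.3281 13.0078] v=[-0.8750 0.8125 0.0313]
Step 3: x=[5.3965 9.5322 13.0357] v=[-1.0391 0.8165 0.1114]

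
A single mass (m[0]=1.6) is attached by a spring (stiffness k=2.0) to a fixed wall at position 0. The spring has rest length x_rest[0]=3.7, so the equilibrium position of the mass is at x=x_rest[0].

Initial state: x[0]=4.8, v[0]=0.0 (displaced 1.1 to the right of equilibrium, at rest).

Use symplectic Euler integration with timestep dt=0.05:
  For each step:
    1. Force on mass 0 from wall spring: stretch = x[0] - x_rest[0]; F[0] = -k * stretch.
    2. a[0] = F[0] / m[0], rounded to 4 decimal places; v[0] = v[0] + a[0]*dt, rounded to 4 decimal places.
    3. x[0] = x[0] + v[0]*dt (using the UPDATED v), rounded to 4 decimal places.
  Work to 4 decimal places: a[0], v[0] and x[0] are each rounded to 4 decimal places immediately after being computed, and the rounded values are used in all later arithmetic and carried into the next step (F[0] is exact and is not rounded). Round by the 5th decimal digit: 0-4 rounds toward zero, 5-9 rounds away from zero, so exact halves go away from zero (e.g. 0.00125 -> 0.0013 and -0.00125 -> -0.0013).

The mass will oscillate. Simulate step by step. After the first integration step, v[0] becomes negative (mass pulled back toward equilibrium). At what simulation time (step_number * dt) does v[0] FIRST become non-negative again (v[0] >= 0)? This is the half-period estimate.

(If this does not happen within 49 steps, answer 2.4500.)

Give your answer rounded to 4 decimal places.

Answer: 2.4500

Derivation:
Step 0: x=[4.8000] v=[0.0000]
Step 1: x=[4.7966] v=[-0.0688]
Step 2: x=[4.7897] v=[-0.1373]
Step 3: x=[4.7794] v=[-0.2054]
Step 4: x=[4.7658] v=[-0.2729]
Step 5: x=[4.7488] v=[-0.3395]
Step 6: x=[4.7285] v=[-0.4051]
Step 7: x=[4.7050] v=[-0.4694]
Step 8: x=[4.6784] v=[-0.5322]
Step 9: x=[4.6487] v=[-0.5934]
Step 10: x=[4.6161] v=[-0.6527]
Step 11: x=[4.5806] v=[-0.7100]
Step 12: x=[4.5424] v=[-0.7650]
Step 13: x=[4.5015] v=[-0.8177]
Step 14: x=[4.4581] v=[-0.8678]
Step 15: x=[4.4123] v=[-0.9152]
Step 16: x=[4.3643] v=[-0.9597]
Step 17: x=[4.3142] v=[-1.0012]
Step 18: x=[4.2622] v=[-1.0396]
Step 19: x=[4.2085] v=[-1.0747]
Step 20: x=[4.1532] v=[-1.1065]
Step 21: x=[4.0965] v=[-1.1348]
Step 22: x=[4.0385] v=[-1.1596]
Step 23: x=[3.9795] v=[-1.1808]
Step 24: x=[3.9196] v=[-1.1983]
Step 25: x=[3.8590] v=[-1.2120]
Step 26: x=[3.7979] v=[-1.2219]
Step 27: x=[3.7365] v=[-1.2280]
Step 28: x=[3.6750] v=[-1.2303]
Step 29: x=[3.6136] v=[-1.2287]
Step 30: x=[3.5524] v=[-1.2233]
Step 31: x=[3.4917] v=[-1.2141]
Step 32: x=[3.4316] v=[-1.2011]
Step 33: x=[3.3724] v=[-1.1843]
Step 34: x=[3.3142] v=[-1.1638]
Step 35: x=[3.2572] v=[-1.1397]
Step 36: x=[3.2016] v=[-1.1120]
Step 37: x=[3.1476] v=[-1.0809]
Step 38: x=[3.0953] v=[-1.0464]
Step 39: x=[3.0449] v=[-1.0086]
Step 40: x=[2.9965] v=[-0.9677]
Step 41: x=[2.9503] v=[-0.9237]
Step 42: x=[2.9065] v=[-0.8768]
Step 43: x=[2.8651] v=[-0.8272]
Step 44: x=[2.8264] v=[-0.7750]
Step 45: x=[2.7904] v=[-0.7204]
Step 46: x=[2.7572] v=[-0.6636]
Step 47: x=[2.7270] v=[-0.6047]
Step 48: x=[2.6998] v=[-0.5439]
Step 49: x=[2.6757] v=[-0.4814]
v[0] did not become non-negative within 49 steps; using fallback time=2.4500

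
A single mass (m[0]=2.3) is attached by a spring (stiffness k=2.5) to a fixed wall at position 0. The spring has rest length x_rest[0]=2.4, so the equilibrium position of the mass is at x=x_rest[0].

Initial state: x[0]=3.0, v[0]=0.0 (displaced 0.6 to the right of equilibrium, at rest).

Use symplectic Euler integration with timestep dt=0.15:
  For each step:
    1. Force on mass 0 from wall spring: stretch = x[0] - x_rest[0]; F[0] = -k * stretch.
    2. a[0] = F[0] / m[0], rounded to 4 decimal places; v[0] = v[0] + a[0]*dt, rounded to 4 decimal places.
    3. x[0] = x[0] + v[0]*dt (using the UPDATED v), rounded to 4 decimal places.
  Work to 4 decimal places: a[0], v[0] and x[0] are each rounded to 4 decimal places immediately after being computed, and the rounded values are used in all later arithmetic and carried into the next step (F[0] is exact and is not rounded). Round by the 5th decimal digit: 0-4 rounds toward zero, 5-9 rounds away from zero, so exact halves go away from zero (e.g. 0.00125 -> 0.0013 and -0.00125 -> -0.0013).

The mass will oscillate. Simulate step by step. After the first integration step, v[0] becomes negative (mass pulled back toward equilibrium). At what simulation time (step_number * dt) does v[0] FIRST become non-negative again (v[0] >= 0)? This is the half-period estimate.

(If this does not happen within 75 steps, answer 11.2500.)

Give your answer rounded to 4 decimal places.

Step 0: x=[3.0000] v=[0.0000]
Step 1: x=[2.9853] v=[-0.0978]
Step 2: x=[2.9563] v=[-0.1932]
Step 3: x=[2.9137] v=[-0.2839]
Step 4: x=[2.8585] v=[-0.3677]
Step 5: x=[2.7921] v=[-0.4425]
Step 6: x=[2.7161] v=[-0.5064]
Step 7: x=[2.6324] v=[-0.5579]
Step 8: x=[2.5430] v=[-0.5958]
Step 9: x=[2.4501] v=[-0.6191]
Step 10: x=[2.3560] v=[-0.6273]
Step 11: x=[2.2630] v=[-0.6201]
Step 12: x=[2.1733] v=[-0.5978]
Step 13: x=[2.0892] v=[-0.5608]
Step 14: x=[2.0127] v=[-0.5101]
Step 15: x=[1.9457] v=[-0.4470]
Step 16: x=[1.8898] v=[-0.3729]
Step 17: x=[1.8463] v=[-0.2897]
Step 18: x=[1.8164] v=[-0.1994]
Step 19: x=[1.8008] v=[-0.1043]
Step 20: x=[1.7998] v=[-0.0066]
Step 21: x=[1.8135] v=[0.0913]
First v>=0 after going negative at step 21, time=3.1500

Answer: 3.1500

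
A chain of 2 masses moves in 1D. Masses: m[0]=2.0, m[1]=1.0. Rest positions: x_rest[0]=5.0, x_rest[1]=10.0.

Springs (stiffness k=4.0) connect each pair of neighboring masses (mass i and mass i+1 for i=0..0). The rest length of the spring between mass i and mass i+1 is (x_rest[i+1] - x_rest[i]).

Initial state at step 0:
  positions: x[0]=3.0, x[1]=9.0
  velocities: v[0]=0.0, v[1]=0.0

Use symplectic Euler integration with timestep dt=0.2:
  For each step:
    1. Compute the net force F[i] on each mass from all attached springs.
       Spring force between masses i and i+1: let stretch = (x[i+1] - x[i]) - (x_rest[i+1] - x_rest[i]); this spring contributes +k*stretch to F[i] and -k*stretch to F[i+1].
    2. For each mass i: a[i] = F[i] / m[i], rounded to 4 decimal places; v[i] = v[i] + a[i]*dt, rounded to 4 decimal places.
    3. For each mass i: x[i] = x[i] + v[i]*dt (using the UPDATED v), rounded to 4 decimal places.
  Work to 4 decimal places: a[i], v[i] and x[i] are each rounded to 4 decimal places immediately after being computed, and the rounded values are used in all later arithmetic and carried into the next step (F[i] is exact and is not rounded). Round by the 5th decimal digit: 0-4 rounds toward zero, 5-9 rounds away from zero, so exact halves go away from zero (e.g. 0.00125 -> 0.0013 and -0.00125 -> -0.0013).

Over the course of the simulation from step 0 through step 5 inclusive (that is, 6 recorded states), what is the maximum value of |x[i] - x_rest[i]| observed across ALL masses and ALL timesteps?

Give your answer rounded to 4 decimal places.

Answer: 2.2947

Derivation:
Step 0: x=[3.0000 9.0000] v=[0.0000 0.0000]
Step 1: x=[3.0800 8.8400] v=[0.4000 -0.8000]
Step 2: x=[3.2208 8.5584] v=[0.7040 -1.4080]
Step 3: x=[3.3886 8.2228] v=[0.8390 -1.6781]
Step 4: x=[3.5431 7.9137] v=[0.7727 -1.5455]
Step 5: x=[3.6473 7.7053] v=[0.5209 -1.0420]
Max displacement = 2.2947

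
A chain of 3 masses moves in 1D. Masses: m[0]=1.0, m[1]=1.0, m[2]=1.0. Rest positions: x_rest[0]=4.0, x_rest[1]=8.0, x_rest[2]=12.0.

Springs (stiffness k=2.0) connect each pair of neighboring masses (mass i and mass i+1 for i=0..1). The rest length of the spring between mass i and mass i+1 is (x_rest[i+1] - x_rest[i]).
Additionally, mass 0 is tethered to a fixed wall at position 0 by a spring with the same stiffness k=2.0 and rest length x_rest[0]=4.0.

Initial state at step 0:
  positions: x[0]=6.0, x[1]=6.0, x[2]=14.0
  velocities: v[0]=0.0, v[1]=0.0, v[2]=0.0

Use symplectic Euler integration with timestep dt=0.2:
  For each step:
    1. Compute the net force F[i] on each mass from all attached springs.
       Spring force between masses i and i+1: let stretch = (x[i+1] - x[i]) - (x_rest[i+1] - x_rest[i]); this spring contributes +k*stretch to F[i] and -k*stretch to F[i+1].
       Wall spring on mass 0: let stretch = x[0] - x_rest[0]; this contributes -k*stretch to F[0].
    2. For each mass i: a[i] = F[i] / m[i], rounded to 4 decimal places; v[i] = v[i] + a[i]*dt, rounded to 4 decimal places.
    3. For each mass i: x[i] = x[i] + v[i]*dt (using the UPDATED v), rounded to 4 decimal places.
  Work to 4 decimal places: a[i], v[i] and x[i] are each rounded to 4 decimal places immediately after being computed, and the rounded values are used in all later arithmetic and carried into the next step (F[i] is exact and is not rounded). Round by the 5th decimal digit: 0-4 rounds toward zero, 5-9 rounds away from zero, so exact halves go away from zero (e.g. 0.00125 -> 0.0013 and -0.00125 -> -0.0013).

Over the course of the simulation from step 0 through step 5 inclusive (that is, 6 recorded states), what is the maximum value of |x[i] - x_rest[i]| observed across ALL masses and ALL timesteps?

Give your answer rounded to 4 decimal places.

Step 0: x=[6.0000 6.0000 14.0000] v=[0.0000 0.0000 0.0000]
Step 1: x=[5.5200 6.6400 13.6800] v=[-2.4000 3.2000 -1.6000]
Step 2: x=[4.6880 7.7536 13.1168] v=[-4.1600 5.5680 -2.8160]
Step 3: x=[3.7262 9.0510 12.4445] v=[-4.8090 6.4870 -3.3613]
Step 4: x=[2.8923 10.1939 11.8208] v=[-4.1696 5.7145 -3.1187]
Step 5: x=[2.4111 10.8828 11.3869] v=[-2.4059 3.4446 -2.1695]
Max displacement = 2.8828

Answer: 2.8828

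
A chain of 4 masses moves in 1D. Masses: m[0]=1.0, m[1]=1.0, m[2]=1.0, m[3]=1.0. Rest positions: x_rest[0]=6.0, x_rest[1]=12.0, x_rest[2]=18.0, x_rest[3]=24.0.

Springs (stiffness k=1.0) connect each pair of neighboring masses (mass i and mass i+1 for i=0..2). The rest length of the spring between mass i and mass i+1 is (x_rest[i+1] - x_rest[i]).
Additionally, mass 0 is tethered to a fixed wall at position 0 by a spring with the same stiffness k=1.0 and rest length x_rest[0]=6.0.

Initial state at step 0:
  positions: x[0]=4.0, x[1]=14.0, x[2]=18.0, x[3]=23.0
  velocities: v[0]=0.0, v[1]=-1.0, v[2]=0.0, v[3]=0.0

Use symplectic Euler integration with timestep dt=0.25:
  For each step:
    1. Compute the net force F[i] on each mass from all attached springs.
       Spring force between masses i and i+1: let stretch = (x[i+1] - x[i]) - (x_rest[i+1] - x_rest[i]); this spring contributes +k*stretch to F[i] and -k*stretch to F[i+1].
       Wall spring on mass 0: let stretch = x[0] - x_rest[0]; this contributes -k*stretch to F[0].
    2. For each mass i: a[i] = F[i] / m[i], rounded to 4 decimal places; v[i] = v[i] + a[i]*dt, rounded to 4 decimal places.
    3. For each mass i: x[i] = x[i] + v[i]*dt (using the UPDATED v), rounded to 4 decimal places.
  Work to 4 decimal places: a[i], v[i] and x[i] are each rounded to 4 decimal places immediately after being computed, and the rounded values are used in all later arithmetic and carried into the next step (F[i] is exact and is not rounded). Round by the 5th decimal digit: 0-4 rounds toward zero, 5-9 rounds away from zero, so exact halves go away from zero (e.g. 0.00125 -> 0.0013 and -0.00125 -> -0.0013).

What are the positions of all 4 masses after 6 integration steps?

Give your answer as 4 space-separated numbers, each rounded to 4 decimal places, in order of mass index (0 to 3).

Answer: 7.6111 9.4747 17.6282 24.1503

Derivation:
Step 0: x=[4.0000 14.0000 18.0000 23.0000] v=[0.0000 -1.0000 0.0000 0.0000]
Step 1: x=[4.3750 13.3750 18.0625 23.0625] v=[1.5000 -2.5000 0.2500 0.2500]
Step 2: x=[5.0391 12.4805 18.1445 23.1875] v=[2.6563 -3.5781 0.3281 0.5000]
Step 3: x=[5.8533 11.4749 18.1877 23.3723] v=[3.2569 -4.0225 0.1729 0.7393]
Step 4: x=[6.6531 10.5375 18.1354 23.6081] v=[3.1990 -3.7497 -0.2092 0.9432]
Step 5: x=[7.2798 9.8322 17.9503 23.8769] v=[2.5068 -2.8213 -0.7405 1.0750]
Step 6: x=[7.6111 9.4747 17.6282 24.1503] v=[1.3250 -1.4299 -1.2884 1.0934]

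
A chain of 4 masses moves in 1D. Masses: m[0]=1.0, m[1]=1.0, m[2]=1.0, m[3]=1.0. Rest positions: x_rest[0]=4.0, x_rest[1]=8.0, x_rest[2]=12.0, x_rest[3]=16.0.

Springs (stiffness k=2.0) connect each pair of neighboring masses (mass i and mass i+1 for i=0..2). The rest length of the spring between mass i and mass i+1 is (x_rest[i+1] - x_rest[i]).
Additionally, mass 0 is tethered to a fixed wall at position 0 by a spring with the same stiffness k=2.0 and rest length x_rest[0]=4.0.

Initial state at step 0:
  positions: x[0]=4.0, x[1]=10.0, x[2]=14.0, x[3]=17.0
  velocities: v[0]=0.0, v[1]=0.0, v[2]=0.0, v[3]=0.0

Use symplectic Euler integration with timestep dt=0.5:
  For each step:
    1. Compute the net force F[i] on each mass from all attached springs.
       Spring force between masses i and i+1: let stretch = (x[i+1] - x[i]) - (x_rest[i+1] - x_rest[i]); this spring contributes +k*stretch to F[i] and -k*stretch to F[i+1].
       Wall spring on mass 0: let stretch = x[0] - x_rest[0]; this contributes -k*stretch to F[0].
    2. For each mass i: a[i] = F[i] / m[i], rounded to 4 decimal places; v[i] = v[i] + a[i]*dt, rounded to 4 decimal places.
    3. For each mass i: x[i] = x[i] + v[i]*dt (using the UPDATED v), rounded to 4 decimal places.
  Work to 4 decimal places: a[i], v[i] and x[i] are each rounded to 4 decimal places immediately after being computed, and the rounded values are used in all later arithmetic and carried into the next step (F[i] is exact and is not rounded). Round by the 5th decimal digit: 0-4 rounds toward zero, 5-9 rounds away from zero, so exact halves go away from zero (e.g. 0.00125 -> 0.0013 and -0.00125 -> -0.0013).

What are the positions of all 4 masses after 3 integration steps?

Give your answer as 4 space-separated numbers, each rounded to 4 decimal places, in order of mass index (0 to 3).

Step 0: x=[4.0000 10.0000 14.0000 17.0000] v=[0.0000 0.0000 0.0000 0.0000]
Step 1: x=[5.0000 9.0000 13.5000 17.5000] v=[2.0000 -2.0000 -1.0000 1.0000]
Step 2: x=[5.5000 8.2500 12.7500 18.0000] v=[1.0000 -1.5000 -1.5000 1.0000]
Step 3: x=[4.6250 8.3750 12.3750 17.8750] v=[-1.7500 0.2500 -0.7500 -0.2500]

Answer: 4.6250 8.3750 12.3750 17.8750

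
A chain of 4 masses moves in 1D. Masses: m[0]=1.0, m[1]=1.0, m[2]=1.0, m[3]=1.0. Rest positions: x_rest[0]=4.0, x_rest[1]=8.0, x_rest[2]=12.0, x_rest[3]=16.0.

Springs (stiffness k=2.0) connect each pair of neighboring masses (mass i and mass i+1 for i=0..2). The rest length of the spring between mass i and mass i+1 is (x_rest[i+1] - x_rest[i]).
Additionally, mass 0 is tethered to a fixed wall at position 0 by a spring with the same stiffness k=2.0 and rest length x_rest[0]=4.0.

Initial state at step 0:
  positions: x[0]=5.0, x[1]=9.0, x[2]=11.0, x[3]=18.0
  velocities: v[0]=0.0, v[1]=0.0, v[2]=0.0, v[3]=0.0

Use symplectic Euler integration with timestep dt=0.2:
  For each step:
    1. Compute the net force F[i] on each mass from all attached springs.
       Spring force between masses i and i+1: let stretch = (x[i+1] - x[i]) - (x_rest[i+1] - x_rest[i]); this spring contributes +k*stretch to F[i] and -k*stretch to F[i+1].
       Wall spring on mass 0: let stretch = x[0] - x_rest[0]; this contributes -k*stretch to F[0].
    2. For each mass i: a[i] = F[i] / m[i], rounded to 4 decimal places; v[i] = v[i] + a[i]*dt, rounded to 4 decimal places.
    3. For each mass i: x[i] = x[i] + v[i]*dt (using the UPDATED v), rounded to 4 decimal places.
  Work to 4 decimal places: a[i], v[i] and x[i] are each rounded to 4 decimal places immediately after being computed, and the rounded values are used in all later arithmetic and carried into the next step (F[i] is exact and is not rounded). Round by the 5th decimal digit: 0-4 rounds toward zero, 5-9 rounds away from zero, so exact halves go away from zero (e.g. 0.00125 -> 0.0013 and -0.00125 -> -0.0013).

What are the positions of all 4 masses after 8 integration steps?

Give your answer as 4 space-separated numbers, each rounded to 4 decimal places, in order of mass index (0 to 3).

Answer: 3.2370 8.6477 13.5715 15.8848

Derivation:
Step 0: x=[5.0000 9.0000 11.0000 18.0000] v=[0.0000 0.0000 0.0000 0.0000]
Step 1: x=[4.9200 8.8400 11.4000 17.7600] v=[-0.4000 -0.8000 2.0000 -1.2000]
Step 2: x=[4.7600 8.5712 12.1040 17.3312] v=[-0.8000 -1.3440 3.5200 -2.1440]
Step 3: x=[4.5241 8.2801 12.9436 16.8042] v=[-1.1795 -1.4554 4.1978 -2.6349]
Step 4: x=[4.2268 8.0616 13.7189 16.2884] v=[-1.4867 -1.0924 3.8766 -2.5791]
Step 5: x=[3.8981 7.9889 14.2472 15.8870] v=[-1.6435 -0.3634 2.6415 -2.0069]
Step 6: x=[3.5848 8.0896 14.4060 15.6744] v=[-1.5664 0.5036 0.7941 -1.0628]
Step 7: x=[3.3451 8.3352 14.1610 15.6804] v=[-1.1984 1.2282 -1.2251 0.0298]
Step 8: x=[3.2370 8.6477 13.5715 15.8848] v=[-0.5404 1.5625 -2.9477 1.0220]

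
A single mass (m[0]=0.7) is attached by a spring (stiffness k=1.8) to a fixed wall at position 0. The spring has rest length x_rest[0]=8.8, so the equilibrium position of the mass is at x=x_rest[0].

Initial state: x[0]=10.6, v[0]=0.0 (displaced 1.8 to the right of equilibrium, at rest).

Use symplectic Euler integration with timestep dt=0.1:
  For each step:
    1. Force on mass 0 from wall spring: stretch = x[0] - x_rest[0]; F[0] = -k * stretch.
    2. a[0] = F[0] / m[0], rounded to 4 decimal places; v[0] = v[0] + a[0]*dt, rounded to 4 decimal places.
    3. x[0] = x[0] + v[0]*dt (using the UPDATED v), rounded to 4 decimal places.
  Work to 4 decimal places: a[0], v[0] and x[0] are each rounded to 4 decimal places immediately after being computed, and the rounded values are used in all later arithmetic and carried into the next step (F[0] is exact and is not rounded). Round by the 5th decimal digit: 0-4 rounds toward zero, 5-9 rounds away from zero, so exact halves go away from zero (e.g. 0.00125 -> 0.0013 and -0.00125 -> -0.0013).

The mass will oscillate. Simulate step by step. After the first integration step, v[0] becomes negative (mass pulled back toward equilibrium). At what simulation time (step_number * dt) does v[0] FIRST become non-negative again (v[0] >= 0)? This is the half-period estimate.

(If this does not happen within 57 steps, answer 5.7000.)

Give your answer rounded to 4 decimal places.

Step 0: x=[10.6000] v=[0.0000]
Step 1: x=[10.5537] v=[-0.4629]
Step 2: x=[10.4623] v=[-0.9139]
Step 3: x=[10.3282] v=[-1.3414]
Step 4: x=[10.1548] v=[-1.7344]
Step 5: x=[9.9465] v=[-2.0828]
Step 6: x=[9.7087] v=[-2.3776]
Step 7: x=[9.4476] v=[-2.6113]
Step 8: x=[9.1698] v=[-2.7778]
Step 9: x=[8.8825] v=[-2.8729]
Step 10: x=[8.5931] v=[-2.8941]
Step 11: x=[8.3090] v=[-2.8409]
Step 12: x=[8.0375] v=[-2.7146]
Step 13: x=[7.7857] v=[-2.5185]
Step 14: x=[7.5599] v=[-2.2577]
Step 15: x=[7.3660] v=[-1.9388]
Step 16: x=[7.2090] v=[-1.5701]
Step 17: x=[7.0929] v=[-1.1610]
Step 18: x=[7.0207] v=[-0.7220]
Step 19: x=[6.9943] v=[-0.2645]
Step 20: x=[7.0143] v=[0.1998]
First v>=0 after going negative at step 20, time=2.0000

Answer: 2.0000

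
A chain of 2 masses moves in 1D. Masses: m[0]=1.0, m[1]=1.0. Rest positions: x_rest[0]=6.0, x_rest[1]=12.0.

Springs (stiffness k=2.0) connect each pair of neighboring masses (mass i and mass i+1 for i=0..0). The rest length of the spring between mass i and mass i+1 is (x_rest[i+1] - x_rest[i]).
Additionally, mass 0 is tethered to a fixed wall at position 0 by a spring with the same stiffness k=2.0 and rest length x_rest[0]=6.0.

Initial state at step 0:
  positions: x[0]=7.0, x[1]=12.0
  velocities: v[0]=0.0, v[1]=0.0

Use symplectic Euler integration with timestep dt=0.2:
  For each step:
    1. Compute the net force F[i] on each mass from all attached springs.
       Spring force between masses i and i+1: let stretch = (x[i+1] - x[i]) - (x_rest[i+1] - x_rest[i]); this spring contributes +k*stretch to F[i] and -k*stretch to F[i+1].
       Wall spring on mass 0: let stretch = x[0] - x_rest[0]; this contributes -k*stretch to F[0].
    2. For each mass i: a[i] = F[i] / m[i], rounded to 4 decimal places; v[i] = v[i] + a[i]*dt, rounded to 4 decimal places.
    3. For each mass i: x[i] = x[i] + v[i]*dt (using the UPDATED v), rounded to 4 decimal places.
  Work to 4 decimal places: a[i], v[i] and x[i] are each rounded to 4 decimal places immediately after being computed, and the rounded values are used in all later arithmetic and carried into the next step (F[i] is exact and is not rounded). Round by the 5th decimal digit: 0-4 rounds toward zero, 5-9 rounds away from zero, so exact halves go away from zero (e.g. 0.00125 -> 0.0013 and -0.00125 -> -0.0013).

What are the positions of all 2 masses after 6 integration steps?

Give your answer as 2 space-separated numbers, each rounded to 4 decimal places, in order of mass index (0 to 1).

Step 0: x=[7.0000 12.0000] v=[0.0000 0.0000]
Step 1: x=[6.8400 12.0800] v=[-0.8000 0.4000]
Step 2: x=[6.5520 12.2208] v=[-1.4400 0.7040]
Step 3: x=[6.1933 12.3881] v=[-1.7933 0.8365]
Step 4: x=[5.8348 12.5398] v=[-1.7927 0.7586]
Step 5: x=[5.5459 12.6351] v=[-1.4446 0.4766]
Step 6: x=[5.3804 12.6433] v=[-0.8273 0.0409]

Answer: 5.3804 12.6433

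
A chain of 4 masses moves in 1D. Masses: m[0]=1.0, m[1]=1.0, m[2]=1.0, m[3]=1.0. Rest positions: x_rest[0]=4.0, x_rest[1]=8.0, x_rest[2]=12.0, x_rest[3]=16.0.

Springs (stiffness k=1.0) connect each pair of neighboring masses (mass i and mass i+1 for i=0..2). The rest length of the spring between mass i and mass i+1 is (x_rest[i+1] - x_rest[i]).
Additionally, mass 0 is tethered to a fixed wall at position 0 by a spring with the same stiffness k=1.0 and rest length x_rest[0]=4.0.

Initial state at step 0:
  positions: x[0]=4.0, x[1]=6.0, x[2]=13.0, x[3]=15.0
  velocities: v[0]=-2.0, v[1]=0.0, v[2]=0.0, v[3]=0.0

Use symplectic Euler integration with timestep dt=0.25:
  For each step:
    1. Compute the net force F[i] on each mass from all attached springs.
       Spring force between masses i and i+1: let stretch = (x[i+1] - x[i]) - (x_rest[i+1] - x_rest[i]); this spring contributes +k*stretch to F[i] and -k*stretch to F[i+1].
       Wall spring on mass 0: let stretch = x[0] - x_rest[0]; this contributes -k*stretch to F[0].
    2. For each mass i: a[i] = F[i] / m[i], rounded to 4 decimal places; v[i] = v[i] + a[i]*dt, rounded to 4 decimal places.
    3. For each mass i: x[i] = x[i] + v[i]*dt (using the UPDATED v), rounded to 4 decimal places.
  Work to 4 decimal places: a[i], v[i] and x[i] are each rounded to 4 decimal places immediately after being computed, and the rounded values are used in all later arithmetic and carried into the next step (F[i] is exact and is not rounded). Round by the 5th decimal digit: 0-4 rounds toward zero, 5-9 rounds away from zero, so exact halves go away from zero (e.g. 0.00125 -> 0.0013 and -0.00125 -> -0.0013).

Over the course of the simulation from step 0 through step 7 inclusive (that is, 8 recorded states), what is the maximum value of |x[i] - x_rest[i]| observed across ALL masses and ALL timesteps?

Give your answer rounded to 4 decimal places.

Answer: 2.3080

Derivation:
Step 0: x=[4.0000 6.0000 13.0000 15.0000] v=[-2.0000 0.0000 0.0000 0.0000]
Step 1: x=[3.3750 6.3125 12.6875 15.1250] v=[-2.5000 1.2500 -1.2500 0.5000]
Step 2: x=[2.7227 6.8399 12.1289 15.3477] v=[-2.6094 2.1094 -2.2344 0.8906]
Step 3: x=[2.1575 7.4405 11.4409 15.6192] v=[-2.2608 2.4024 -2.7520 1.0859]
Step 4: x=[1.7877 7.9610 10.7640 15.8795] v=[-1.4794 2.0818 -2.7075 1.0413]
Step 5: x=[1.6920 8.2708 10.2317 16.0701] v=[-0.3830 1.2392 -2.1294 0.7624]
Step 6: x=[1.9017 8.2920 9.9417 16.1458] v=[0.8387 0.0847 -1.1600 0.3028]
Step 7: x=[2.3919 8.0169 9.9364 16.0838] v=[1.9609 -1.1005 -0.0214 -0.2482]
Max displacement = 2.3080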